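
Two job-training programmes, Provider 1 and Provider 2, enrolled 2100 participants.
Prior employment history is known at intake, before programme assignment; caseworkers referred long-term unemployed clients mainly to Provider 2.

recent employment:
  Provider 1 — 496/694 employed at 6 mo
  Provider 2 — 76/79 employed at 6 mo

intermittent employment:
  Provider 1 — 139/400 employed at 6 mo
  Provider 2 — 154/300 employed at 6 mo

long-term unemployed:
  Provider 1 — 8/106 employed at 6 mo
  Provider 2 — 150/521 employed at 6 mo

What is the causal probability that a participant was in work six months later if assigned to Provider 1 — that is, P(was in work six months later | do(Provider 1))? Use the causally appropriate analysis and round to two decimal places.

Here prior employment history is a common cause — it drives both which programme a case falls under and the outcome. The crude comparison mixes populations; the stratum-specific rates are the causally relevant ones.
Standardising Provider 1 to the population prior employment history mix: 0.368·496/694 + 0.333·139/400 + 0.299·8/106 = 0.401.

0.40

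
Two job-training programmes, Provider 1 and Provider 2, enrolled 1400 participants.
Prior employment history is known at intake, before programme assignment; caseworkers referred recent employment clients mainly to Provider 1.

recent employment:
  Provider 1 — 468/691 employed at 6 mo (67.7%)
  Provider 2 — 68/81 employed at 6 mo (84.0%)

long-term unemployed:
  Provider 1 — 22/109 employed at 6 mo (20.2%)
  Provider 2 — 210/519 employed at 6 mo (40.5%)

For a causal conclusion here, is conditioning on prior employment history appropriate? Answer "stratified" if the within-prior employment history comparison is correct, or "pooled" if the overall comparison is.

stratified

Here prior employment history is a common cause — it drives both which programme a case falls under and the outcome. The crude comparison mixes populations; the stratum-specific rates are the causally relevant ones.
Within each level — recent employment: 67.7% vs 84.0%; long-term unemployed: 20.2% vs 40.5% — Provider 2 is higher every time.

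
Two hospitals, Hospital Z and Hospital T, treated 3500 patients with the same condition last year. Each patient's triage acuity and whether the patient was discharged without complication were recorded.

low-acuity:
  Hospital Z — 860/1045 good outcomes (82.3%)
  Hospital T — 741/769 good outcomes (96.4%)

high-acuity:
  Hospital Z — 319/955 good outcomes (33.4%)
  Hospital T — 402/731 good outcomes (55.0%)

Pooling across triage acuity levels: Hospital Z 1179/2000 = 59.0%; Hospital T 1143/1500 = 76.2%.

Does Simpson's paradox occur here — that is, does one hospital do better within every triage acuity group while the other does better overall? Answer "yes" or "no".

no

Within each triage acuity level (low-acuity 82.3% vs 96.4%; high-acuity 33.4% vs 55.0%), Hospital T has the higher rate every time. Pooled: 59.0% vs 76.2% — Hospital T has the higher rate overall. They agree.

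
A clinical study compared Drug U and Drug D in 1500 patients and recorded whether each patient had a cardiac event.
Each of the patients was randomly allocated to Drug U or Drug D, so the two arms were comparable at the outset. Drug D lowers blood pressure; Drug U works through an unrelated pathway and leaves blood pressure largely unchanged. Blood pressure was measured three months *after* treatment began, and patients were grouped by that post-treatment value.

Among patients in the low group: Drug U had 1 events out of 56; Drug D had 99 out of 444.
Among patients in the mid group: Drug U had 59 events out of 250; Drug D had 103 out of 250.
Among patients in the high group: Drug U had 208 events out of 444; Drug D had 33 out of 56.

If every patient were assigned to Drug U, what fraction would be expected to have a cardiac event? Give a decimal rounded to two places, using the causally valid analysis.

0.36

Within every blood pressure level Drug U has the lower rate, yet pooled Drug D does — Simpson's reversal.
Because the drug influences blood pressure, blood pressure is a post-treatment mediator, not a confounder. Stratifying on it would bias the estimate; the causal effect is the crude pooled difference.
So P(outcome | do(Drug U)) is just the pooled rate for Drug U: 268/750 = 0.357.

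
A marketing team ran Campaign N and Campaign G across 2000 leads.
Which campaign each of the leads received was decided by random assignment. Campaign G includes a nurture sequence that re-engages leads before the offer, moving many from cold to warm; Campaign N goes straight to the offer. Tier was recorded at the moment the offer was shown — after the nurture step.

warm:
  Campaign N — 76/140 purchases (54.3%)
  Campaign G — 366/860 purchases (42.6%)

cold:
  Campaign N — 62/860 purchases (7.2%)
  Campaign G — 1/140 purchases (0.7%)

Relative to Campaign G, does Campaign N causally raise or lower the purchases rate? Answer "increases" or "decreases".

decreases

Within every engagement tier level Campaign N has the higher rate, yet pooled Campaign G does — Simpson's reversal.
Engagement tier here is a post-treatment variable shaped by the campaign; conditioning on it would introduce bias rather than remove it. The overall comparison is the causal one.
Pooled: Campaign N 13.8% vs Campaign G 36.7%; Campaign G is higher overall.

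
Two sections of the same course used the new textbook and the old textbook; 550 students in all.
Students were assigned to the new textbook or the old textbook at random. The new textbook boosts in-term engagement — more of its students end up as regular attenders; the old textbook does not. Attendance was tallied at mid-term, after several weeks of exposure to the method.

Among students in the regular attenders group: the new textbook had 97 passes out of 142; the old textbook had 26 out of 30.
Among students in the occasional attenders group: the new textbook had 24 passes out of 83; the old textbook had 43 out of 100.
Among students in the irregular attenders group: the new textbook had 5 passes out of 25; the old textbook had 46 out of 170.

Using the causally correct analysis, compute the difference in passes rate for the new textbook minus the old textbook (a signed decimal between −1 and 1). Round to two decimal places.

+0.12

Mid-term attendance here is a post-treatment variable shaped by the teaching method; conditioning on it would introduce bias rather than remove it. The overall comparison is the causal one.
The causal difference is the pooled difference: 0.504 − 0.383 = +0.121.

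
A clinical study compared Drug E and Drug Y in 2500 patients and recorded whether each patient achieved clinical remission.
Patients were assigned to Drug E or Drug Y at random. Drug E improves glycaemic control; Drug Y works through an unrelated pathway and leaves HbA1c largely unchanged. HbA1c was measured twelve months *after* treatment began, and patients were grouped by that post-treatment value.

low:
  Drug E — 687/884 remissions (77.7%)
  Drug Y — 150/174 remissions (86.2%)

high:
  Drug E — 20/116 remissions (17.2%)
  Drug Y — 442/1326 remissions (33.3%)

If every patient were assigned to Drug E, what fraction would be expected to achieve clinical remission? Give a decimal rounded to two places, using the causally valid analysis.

Within every HbA1c level Drug Y has the higher rate, yet pooled Drug E does — Simpson's reversal.
Because the drug influences HbA1c, HbA1c is a post-treatment mediator, not a confounder. Stratifying on it would bias the estimate; the causal effect is the crude pooled difference.
So P(outcome | do(Drug E)) is just the pooled rate for Drug E: 707/1000 = 0.707.

0.71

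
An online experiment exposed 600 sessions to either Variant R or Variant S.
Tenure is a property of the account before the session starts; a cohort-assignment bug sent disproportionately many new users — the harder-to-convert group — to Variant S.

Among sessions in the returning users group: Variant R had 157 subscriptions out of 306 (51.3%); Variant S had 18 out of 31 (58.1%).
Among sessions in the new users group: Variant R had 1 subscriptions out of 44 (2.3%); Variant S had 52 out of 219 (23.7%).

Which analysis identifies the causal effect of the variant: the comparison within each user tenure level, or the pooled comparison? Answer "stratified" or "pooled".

stratified

Variant S is higher inside every user tenure stratum but Variant R is higher in aggregate. Whether to stratify depends on how user tenure relates to the variant.
The imbalance in user tenure arose from how sessions were allocated, not from anything the variant did; and user tenure independently affects the outcome. The pooled gap is confounded — condition on user tenure.
Within each level — returning users: 51.3% vs 58.1%; new users: 2.3% vs 23.7% — Variant S is higher every time.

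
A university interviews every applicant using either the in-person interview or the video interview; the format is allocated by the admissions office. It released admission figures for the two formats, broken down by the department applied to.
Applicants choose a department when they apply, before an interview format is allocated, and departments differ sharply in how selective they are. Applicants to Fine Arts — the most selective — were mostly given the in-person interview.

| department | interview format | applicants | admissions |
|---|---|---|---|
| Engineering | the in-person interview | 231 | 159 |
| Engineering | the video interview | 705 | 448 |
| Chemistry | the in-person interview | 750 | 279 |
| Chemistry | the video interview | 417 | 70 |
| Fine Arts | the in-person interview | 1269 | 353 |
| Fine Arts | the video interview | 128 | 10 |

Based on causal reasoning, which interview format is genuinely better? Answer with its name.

Department differs across interview formats for reasons unrelated to any effect of the interview format itself, and it separately predicts the outcome — a classic confounder. We must compare within department levels.
Within each level — Engineering: 68.8% vs 63.5%; Chemistry: 37.2% vs 16.8%; Fine Arts: 27.8% vs 7.8% — the in-person interview is higher every time.

the in-person interview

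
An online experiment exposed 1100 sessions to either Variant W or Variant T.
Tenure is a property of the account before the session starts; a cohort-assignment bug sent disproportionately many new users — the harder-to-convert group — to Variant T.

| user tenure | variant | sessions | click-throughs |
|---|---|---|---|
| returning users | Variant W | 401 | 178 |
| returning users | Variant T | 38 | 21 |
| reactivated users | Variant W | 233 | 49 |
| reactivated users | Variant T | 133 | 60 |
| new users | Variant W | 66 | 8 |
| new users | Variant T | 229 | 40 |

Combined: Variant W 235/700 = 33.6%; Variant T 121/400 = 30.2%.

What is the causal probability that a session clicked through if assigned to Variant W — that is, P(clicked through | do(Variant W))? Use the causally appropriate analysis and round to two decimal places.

0.28

Variant T is higher inside every user tenure stratum but Variant W is higher in aggregate. Whether to stratify depends on how user tenure relates to the variant.
User tenure is set before the variant has any effect — it is not caused by the variant — and it independently drives the outcome. That makes it a confounder, so the causal comparison is within user tenure levels.
Standardising Variant W to the population user tenure mix: 0.399·178/401 + 0.333·49/233 + 0.268·8/66 = 0.280.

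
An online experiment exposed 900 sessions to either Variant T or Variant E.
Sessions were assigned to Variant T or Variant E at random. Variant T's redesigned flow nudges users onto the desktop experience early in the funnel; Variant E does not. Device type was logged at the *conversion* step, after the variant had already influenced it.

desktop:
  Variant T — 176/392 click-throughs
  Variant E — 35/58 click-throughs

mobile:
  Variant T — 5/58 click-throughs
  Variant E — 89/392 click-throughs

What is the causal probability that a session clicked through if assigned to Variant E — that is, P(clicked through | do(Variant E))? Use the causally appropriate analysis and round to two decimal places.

Device type is recorded after the variant and is itself shifted by it — it sits on the causal path from variant to outcome. Conditioning on a mediator would strip out part of the effect we want; the pooled comparison gives the total causal effect.
So P(outcome | do(Variant E)) is just the pooled rate for Variant E: 124/450 = 0.276.

0.28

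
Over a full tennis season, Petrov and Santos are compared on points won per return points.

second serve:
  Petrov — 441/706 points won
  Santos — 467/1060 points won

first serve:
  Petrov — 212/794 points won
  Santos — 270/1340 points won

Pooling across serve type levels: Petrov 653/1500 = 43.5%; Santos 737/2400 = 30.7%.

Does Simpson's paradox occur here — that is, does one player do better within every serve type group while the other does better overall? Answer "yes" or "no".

Within each serve type level (second serve 62.5% vs 44.1%; first serve 26.7% vs 20.1%), Petrov has the higher rate every time. Pooled: 43.5% vs 30.7% — Petrov has the higher rate overall. They agree.

no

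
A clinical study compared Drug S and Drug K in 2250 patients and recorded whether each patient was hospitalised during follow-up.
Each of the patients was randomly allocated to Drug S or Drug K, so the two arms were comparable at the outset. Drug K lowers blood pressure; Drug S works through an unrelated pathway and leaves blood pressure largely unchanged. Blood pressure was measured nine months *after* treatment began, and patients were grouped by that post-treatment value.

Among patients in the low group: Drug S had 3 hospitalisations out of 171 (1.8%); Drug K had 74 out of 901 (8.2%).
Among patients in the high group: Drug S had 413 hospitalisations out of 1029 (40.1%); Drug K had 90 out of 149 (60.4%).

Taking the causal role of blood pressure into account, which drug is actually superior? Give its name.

Drug K

Within every blood pressure level Drug S has the lower rate, yet pooled Drug K does — Simpson's reversal.
The distribution of blood pressure is itself part of what the drug does — it is an intermediate outcome. Holding it fixed would remove that part of the effect; the total effect is the pooled difference.
Pooled: Drug S 34.7% vs Drug K 15.6%; Drug K is lower overall.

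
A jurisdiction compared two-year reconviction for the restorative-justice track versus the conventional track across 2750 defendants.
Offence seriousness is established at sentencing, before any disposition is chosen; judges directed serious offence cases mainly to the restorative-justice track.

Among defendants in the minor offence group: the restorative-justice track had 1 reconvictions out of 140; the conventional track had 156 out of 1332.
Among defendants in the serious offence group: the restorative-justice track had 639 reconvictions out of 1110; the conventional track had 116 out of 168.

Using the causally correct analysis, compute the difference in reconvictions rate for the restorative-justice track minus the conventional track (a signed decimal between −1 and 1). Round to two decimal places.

-0.11

Since offence seriousness is a pre-existing factor (not a product of the disposition) and it affects the outcome on its own, it is a confounder. The stratified rates, not the pooled rate, identify the causal effect.
Adjusting over the population distribution of offence seriousness: 0.535·(0.007−0.117) + 0.465·(0.576−0.690) = -0.112.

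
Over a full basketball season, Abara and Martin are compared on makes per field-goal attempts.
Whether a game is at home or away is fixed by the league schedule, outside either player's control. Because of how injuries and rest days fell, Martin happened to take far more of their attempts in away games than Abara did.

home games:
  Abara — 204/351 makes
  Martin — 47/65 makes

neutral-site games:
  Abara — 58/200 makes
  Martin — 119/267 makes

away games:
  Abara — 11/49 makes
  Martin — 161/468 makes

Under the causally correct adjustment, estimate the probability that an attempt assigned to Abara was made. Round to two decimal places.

Within every game venue level Martin has the higher rate, yet pooled Abara does — Simpson's reversal.
The imbalance in game venue arose from how field-goal attempts were allocated, not from anything the player did; and game venue independently affects the outcome. The pooled gap is confounded — condition on game venue.
Standardising Abara to the population game venue mix: 0.297·204/351 + 0.334·58/200 + 0.369·11/49 = 0.352.

0.35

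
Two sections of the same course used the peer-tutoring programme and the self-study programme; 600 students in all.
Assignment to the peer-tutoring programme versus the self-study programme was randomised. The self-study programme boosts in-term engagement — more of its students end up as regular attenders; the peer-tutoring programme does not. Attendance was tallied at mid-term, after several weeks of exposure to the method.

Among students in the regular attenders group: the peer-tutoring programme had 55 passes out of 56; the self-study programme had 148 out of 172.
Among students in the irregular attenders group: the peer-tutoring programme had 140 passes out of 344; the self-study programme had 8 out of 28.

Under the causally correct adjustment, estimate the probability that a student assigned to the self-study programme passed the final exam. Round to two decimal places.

Because the teaching method influences mid-term attendance, mid-term attendance is a post-treatment mediator, not a confounder. Stratifying on it would bias the estimate; the causal effect is the crude pooled difference.
So P(outcome | do(the self-study programme)) is just the pooled rate for the self-study programme: 156/200 = 0.780.

0.78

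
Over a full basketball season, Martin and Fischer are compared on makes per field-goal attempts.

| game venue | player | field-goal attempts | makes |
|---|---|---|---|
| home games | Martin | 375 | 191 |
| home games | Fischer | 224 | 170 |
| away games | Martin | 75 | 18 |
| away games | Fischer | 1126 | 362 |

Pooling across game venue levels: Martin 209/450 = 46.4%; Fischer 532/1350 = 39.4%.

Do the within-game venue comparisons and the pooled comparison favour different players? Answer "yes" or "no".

Within each game venue level (home games 50.9% vs 75.9%; away games 24.0% vs 32.1%), Fischer has the higher rate every time. Pooled: 46.4% vs 39.4% — Martin has the higher rate overall. The two comparisons disagree.

yes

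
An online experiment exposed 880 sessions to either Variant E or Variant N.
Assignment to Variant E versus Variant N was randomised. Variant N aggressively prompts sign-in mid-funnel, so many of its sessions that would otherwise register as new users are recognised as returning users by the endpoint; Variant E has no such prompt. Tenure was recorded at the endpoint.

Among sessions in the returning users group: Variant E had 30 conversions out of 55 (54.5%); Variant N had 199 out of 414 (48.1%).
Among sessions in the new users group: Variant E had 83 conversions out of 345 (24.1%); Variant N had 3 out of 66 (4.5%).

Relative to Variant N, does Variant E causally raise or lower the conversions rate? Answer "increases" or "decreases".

decreases

User tenure is recorded after the variant and is itself shifted by it — it sits on the causal path from variant to outcome. Conditioning on a mediator would strip out part of the effect we want; the pooled comparison gives the total causal effect.
Pooled: Variant E 28.2% vs Variant N 42.1%; Variant N is higher overall.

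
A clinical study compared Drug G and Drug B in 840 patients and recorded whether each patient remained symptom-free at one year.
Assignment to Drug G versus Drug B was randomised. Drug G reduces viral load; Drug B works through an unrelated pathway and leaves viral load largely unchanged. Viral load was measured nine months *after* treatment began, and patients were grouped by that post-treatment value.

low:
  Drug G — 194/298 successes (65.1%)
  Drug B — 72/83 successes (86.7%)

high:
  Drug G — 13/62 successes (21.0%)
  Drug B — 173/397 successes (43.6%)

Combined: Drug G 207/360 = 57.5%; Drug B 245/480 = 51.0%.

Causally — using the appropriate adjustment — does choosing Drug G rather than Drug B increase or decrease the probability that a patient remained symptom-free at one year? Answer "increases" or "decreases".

Stratifying would compare drugs among patients the drugs themselves sorted into viral load groups — a form of selection on an intermediate. The unconditioned pooled rates give the total causal effect.
Pooled: Drug G 57.5% vs Drug B 51.0%; Drug G is higher overall.

increases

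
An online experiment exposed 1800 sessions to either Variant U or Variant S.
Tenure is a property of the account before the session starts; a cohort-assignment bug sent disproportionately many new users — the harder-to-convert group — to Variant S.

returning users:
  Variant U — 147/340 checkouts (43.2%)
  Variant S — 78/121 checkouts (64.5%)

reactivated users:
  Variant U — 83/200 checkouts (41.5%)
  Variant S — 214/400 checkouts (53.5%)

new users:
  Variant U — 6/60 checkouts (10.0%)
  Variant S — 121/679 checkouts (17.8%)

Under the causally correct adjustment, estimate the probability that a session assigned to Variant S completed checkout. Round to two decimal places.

0.42

The user tenure-specific comparison favours Variant S throughout, but the pooled figures favour Variant U. The question is whether to condition on user tenure.
The imbalance in user tenure arose from how sessions were allocated, not from anything the variant did; and user tenure independently affects the outcome. The pooled gap is confounded — condition on user tenure.
Standardising Variant S to the population user tenure mix: 0.256·78/121 + 0.333·214/400 + 0.411·121/679 = 0.417.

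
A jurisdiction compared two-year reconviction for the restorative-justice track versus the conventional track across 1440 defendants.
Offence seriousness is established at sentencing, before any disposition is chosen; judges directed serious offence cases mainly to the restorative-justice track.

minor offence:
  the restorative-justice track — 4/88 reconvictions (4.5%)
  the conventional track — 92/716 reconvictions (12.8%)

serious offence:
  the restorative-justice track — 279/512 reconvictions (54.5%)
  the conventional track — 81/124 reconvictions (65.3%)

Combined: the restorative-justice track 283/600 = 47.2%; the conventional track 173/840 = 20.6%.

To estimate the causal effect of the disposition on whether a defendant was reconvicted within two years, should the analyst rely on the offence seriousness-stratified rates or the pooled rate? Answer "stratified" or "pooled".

stratified

Offence seriousness is set before the disposition has any effect — it is not caused by the disposition — and it independently drives the outcome. That makes it a confounder, so the causal comparison is within offence seriousness levels.
Within each level — minor offence: 4.5% vs 12.8%; serious offence: 54.5% vs 65.3% — the restorative-justice track is lower every time.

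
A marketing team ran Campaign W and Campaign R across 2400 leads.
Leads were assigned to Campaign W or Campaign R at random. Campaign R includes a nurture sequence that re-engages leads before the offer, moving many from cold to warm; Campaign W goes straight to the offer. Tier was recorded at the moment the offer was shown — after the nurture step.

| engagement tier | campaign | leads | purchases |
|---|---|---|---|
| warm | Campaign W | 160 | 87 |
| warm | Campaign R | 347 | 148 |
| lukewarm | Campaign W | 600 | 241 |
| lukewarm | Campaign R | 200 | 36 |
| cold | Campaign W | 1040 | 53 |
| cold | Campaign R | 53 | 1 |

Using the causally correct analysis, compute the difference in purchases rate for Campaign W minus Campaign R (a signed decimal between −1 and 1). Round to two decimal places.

-0.10

Campaign W is higher inside every engagement tier stratum but Campaign R is higher in aggregate. Whether to stratify depends on how engagement tier relates to the campaign.
The distribution of engagement tier is itself part of what the campaign does — it is an intermediate outcome. Holding it fixed would remove that part of the effect; the total effect is the pooled difference.
The causal difference is the pooled difference: 0.212 − 0.308 = -0.097.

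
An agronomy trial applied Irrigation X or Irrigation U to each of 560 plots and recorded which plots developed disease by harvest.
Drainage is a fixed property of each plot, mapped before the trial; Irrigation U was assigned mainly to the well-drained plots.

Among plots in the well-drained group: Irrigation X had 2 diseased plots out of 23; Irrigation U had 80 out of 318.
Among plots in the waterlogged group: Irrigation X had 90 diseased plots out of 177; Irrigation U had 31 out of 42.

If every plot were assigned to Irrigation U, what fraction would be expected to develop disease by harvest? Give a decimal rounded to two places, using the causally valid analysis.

Since field drainage is a pre-existing factor (not a product of the irrigation) and it affects the outcome on its own, it is a confounder. The stratified rates, not the pooled rate, identify the causal effect.
Standardising Irrigation U to the population field drainage mix: 0.609·80/318 + 0.391·31/42 = 0.442.

0.44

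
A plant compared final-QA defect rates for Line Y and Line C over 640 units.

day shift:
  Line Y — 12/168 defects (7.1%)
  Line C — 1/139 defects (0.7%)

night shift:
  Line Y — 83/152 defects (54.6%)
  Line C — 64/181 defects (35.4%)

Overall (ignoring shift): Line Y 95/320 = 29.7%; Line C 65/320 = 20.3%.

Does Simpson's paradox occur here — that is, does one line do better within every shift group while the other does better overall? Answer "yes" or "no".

Within each shift level (day shift 7.1% vs 0.7%; night shift 54.6% vs 35.4%), Line C has the lower rate every time. Pooled: 29.7% vs 20.3% — Line C has the lower rate overall. They agree.

no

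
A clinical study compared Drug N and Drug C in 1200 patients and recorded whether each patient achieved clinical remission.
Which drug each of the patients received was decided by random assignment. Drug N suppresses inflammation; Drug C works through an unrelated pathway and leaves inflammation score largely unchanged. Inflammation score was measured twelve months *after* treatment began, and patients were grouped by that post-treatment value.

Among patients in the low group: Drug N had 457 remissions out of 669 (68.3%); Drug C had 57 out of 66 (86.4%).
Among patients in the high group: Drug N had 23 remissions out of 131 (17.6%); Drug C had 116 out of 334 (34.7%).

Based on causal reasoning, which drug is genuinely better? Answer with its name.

The inflammation score-specific comparison favours Drug C throughout, but the pooled figures favour Drug N. The question is whether to condition on inflammation score.
Stratifying would compare drugs among patients the drugs themselves sorted into inflammation score groups — a form of selection on an intermediate. The unconditioned pooled rates give the total causal effect.
Pooled: Drug N 60.0% vs Drug C 43.2%; Drug N is higher overall.

Drug N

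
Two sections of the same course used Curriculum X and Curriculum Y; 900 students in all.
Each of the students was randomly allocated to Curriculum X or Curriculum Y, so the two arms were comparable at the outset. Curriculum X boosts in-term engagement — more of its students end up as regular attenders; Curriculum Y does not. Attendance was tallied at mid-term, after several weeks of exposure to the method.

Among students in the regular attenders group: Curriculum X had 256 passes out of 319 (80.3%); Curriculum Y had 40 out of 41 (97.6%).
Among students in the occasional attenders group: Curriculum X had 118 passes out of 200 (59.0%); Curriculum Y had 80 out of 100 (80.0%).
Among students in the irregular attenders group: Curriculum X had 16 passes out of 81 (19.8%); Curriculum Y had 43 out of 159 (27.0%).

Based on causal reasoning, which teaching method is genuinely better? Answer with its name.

Mid-term attendance is recorded after the teaching method and is itself shifted by it — it sits on the causal path from teaching method to outcome. Conditioning on a mediator would strip out part of the effect we want; the pooled comparison gives the total causal effect.
Pooled: Curriculum X 65.0% vs Curriculum Y 54.3%; Curriculum X is higher overall.

Curriculum X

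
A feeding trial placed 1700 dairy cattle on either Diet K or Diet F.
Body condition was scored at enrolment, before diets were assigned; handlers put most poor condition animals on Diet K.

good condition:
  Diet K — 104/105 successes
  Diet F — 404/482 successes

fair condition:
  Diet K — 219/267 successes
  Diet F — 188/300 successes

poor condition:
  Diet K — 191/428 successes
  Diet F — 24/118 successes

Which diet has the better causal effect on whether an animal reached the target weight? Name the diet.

Diet K

The stratified and pooled comparisons disagree (Diet K wins within each starting body condition; Diet F wins overall), so the answer turns on the causal role of starting body condition.
Nothing the diet does changes starting body condition; the imbalance is an allocation artefact. With starting body condition also predicting the outcome, the pooled figure is confounded, and the within-stratum comparison is the causal one.
Within each level — good condition: 99.0% vs 83.8%; fair condition: 82.0% vs 62.7%; poor condition: 44.6% vs 20.3% — Diet K is higher every time.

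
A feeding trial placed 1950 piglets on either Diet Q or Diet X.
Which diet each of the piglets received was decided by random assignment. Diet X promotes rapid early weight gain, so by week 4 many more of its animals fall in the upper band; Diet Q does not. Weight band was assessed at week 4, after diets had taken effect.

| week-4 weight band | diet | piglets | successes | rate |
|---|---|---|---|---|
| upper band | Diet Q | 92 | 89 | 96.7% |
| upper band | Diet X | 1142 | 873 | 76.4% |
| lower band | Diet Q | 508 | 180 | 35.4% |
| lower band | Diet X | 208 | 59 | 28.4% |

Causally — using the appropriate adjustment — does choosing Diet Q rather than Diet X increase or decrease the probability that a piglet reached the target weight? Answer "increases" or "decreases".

decreases

Week-4 weight band here is a post-treatment variable shaped by the diet; conditioning on it would introduce bias rather than remove it. The overall comparison is the causal one.
Pooled: Diet Q 44.8% vs Diet X 69.0%; Diet X is higher overall.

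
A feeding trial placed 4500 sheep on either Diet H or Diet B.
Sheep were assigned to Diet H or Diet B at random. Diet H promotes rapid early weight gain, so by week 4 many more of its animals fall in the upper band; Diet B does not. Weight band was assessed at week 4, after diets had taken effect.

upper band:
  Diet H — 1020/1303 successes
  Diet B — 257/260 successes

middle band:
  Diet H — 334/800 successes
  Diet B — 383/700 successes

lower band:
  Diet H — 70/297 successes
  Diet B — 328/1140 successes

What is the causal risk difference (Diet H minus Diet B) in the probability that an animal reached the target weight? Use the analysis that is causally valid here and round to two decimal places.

+0.13

Week-4 weight band is recorded after the diet and is itself shifted by it — it sits on the causal path from diet to outcome. Conditioning on a mediator would strip out part of the effect we want; the pooled comparison gives the total causal effect.
The causal difference is the pooled difference: 0.593 − 0.461 = +0.132.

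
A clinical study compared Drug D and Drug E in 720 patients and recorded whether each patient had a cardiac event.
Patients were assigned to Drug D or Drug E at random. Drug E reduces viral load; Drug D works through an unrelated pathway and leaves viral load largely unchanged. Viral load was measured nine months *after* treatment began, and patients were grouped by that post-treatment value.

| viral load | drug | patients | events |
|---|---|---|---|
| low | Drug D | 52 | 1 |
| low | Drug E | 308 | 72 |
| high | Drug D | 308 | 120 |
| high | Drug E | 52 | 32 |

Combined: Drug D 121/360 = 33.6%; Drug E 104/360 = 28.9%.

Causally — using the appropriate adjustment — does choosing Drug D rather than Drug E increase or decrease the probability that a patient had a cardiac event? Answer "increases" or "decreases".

increases

Viral load is recorded after the drug and is itself shifted by it — it sits on the causal path from drug to outcome. Conditioning on a mediator would strip out part of the effect we want; the pooled comparison gives the total causal effect.
Pooled: Drug D 33.6% vs Drug E 28.9%; Drug E is lower overall.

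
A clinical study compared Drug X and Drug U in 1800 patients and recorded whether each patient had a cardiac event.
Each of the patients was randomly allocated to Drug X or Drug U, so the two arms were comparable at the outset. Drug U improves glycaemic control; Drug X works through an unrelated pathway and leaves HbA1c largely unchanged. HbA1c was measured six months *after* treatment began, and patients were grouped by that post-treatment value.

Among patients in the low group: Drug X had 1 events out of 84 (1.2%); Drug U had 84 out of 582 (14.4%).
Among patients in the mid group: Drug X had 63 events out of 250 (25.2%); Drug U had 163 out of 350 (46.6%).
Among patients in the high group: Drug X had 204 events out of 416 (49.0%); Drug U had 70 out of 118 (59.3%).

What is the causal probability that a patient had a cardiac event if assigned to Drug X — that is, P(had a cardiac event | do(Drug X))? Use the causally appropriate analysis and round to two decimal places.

Drug X is lower inside every HbA1c stratum but Drug U is lower in aggregate. Whether to stratify depends on how HbA1c relates to the drug.
HbA1c here is a post-treatment variable shaped by the drug; conditioning on it would introduce bias rather than remove it. The overall comparison is the causal one.
So P(outcome | do(Drug X)) is just the pooled rate for Drug X: 268/750 = 0.357.

0.36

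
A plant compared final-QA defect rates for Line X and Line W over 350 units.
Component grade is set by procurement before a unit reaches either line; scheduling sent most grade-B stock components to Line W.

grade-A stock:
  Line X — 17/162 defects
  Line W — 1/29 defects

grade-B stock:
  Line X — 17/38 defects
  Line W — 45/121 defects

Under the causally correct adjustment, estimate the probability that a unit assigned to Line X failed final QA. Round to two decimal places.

Component grade is set before the line has any effect — it is not caused by the line — and it independently drives the outcome. That makes it a confounder, so the causal comparison is within component grade levels.
Standardising Line X to the population component grade mix: 0.546·17/162 + 0.454·17/38 = 0.260.

0.26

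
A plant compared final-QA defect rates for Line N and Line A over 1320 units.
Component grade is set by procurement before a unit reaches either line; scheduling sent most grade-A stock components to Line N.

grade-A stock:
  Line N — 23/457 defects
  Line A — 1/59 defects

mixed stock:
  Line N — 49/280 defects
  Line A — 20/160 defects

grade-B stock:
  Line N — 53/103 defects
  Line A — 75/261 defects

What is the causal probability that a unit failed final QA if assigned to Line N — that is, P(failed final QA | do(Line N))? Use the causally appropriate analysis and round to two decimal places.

0.22

The stratified and pooled comparisons disagree (Line A wins within each component grade; Line N wins overall), so the answer turns on the causal role of component grade.
Since component grade is a pre-existing factor (not a product of the line) and it affects the outcome on its own, it is a confounder. The stratified rates, not the pooled rate, identify the causal effect.
Standardising Line N to the population component grade mix: 0.391·23/457 + 0.333·49/280 + 0.276·53/103 = 0.220.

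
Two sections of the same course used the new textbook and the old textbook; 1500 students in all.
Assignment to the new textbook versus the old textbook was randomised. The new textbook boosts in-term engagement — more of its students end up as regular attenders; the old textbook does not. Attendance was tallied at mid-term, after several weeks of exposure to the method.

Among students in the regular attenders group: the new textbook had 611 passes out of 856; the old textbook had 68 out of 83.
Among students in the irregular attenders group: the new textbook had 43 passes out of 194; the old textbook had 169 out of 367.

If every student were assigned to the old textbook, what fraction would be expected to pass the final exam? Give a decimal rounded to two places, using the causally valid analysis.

0.53

Because the teaching method influences mid-term attendance, mid-term attendance is a post-treatment mediator, not a confounder. Stratifying on it would bias the estimate; the causal effect is the crude pooled difference.
So P(outcome | do(the old textbook)) is just the pooled rate for the old textbook: 237/450 = 0.527.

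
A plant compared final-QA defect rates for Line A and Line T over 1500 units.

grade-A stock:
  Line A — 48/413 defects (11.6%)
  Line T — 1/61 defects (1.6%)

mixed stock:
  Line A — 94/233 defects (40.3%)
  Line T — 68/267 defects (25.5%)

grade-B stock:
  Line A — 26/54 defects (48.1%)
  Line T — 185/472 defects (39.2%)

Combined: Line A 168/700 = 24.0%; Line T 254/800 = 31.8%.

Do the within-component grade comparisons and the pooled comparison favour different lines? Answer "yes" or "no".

yes

Within each component grade level (grade-A stock 11.6% vs 1.6%; mixed stock 40.3% vs 25.5%; grade-B stock 48.1% vs 39.2%), Line T has the lower rate every time. Pooled: 24.0% vs 31.8% — Line A has the lower rate overall. The two comparisons disagree.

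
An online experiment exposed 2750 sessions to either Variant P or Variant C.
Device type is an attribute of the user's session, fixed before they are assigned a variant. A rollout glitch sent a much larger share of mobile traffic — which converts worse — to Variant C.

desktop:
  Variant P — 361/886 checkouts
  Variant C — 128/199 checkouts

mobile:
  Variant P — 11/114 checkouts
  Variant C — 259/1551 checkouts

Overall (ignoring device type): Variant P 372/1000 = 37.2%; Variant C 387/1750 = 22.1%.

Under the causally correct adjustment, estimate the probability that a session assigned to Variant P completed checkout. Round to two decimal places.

Device type differs across variants for reasons unrelated to any effect of the variant itself, and it separately predicts the outcome — a classic confounder. We must compare within device type levels.
Standardising Variant P to the population device type mix: 0.395·361/886 + 0.605·11/114 = 0.219.

0.22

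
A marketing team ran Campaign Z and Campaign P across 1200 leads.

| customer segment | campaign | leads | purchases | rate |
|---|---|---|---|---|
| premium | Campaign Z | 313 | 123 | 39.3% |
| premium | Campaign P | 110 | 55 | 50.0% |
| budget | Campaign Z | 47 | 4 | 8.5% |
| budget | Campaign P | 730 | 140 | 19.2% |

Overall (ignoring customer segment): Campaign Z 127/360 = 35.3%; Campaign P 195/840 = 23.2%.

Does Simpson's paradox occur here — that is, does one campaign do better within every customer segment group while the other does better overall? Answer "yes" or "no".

Within each customer segment level (premium 39.3% vs 50.0%; budget 8.5% vs 19.2%), Campaign P has the higher rate every time. Pooled: 35.3% vs 23.2% — Campaign Z has the higher rate overall. The two comparisons disagree.

yes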